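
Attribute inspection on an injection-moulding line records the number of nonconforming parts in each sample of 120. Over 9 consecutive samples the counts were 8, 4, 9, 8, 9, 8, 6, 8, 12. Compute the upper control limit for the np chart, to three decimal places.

p̄ = Σdᵢ / (k·n) = 72 / (9 × 120) = 0.06667
UCL = np̄ + 3·√(np̄(1−p̄)) = 8.0000 + 3 × √(8.0000×0.93333) = 8.0000 + 3 × 2.7325 = 16.1976

16.198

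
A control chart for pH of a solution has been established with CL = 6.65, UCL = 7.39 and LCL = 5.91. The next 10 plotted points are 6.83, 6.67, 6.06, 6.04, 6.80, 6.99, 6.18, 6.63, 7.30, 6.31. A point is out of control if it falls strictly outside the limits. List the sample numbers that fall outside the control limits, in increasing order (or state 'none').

All 10 points lie within [5.91, 7.39].

none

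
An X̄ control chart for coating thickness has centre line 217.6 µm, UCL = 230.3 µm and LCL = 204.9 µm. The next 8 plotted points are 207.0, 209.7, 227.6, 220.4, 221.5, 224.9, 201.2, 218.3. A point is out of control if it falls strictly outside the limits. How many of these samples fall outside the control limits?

1

Compare each point to [204.9, 230.3]: sample 7 = 201.2 < LCL.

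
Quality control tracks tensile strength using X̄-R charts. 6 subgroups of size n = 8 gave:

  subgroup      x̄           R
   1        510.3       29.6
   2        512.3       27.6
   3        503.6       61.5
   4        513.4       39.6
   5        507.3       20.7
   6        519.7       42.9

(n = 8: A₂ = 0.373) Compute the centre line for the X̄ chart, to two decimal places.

X̄̄ = (510.3 + 512.3 + 503.6 + 513.4 + 507.3 + 519.7) / 6 = 3066.6000 / 6 = 511.1000
CL = X̄̄ = 511.1000

511.10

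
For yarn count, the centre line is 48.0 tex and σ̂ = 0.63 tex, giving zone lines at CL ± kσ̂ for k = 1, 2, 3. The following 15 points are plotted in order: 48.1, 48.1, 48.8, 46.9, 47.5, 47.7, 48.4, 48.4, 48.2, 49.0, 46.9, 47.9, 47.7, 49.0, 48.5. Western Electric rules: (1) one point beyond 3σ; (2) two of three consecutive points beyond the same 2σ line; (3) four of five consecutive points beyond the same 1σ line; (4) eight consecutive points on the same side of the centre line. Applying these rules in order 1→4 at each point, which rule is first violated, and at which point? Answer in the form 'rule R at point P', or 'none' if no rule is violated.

Zone of each point (C = within 1σ̂, B = 1σ̂–2σ̂, A = 2σ̂–3σ̂, * = beyond 3σ̂; sign = side of CL): 1:+C, 2:+C, 3:+B, 4:-B, 5:-C, 6:-C, 7:+C, 8:+C, 9:+C, 10:+B, 11:-B, 12:-C, 13:-C, 14:+B, 15:+C
No rule fires across all 15 points.

none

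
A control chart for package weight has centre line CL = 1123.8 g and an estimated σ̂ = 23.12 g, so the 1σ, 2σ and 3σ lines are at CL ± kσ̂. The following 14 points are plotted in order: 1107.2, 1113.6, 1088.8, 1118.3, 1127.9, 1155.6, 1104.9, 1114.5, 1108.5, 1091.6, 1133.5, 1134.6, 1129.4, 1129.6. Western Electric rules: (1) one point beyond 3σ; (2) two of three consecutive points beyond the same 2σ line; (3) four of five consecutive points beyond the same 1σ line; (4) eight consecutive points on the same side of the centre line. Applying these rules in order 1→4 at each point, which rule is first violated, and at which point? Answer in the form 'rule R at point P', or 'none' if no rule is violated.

none

Zone of each point (C = within 1σ̂, B = 1σ̂–2σ̂, A = 2σ̂–3σ̂, * = beyond 3σ̂; sign = side of CL): 1:-C, 2:-C, 3:-B, 4:-C, 5:+C, 6:+B, 7:-C, 8:-C, 9:-C, 10:-B, 11:+C, 12:+C, 13:+C, 14:+C
No rule fires across all 14 points.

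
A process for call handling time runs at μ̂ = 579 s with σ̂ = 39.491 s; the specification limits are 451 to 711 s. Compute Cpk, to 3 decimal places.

Cpu = (USL − μ̂) / (3σ̂) = (711 − 579) / (3 × 39.491) = 1.1142; Cpl = (μ̂ − LSL) / (3σ̂) = (579 − 451) / (3 × 39.491) = 1.0804; Cpk = min(Cpu, Cpl) = 1.0804

1.080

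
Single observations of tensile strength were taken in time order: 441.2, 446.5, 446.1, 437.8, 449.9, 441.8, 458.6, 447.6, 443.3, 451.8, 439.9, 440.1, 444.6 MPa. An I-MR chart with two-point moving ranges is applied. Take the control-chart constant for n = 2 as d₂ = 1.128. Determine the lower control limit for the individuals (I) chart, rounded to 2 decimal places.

X̄ = (441.2 + 446.5 + 446.1 + 437.8 + 449.9 + 441.8 + 458.6 + 447.6 + 443.3 + 451.8 + 439.9 + 440.1 + 444.6) / 13 = 445.3231
Moving ranges: 5.3, 0.4, 8.3, 12.1, 8.1, 16.8, 11.0, 4.3, 8.5, 11.9, 0.2, 4.5; M̄R̄ = 91.4000 / 12 = 7.6167
LCL = X̄ − 3·M̄R̄/d₂ = 445.3231 − 3 × 7.6167 / 1.128 = 425.0660

425.07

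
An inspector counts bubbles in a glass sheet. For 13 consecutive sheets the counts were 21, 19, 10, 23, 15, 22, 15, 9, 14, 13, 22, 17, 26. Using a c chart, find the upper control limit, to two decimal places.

c̄ = (21 + 19 + 10 + 23 + 15 + 22 + 15 + 9 + 14 + 13 + 22 + 17 + 26) / 13 = 226 / 13 = 17.3846
UCL = c̄ + 3√c̄ = 17.3846 + 3 × √17.3846 = 17.3846 + 3 × 4.1695 = 29.8931

29.89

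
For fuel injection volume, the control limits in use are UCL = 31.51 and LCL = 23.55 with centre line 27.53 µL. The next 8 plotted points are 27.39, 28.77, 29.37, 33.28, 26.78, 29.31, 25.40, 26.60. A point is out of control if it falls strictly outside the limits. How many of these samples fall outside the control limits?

Compare each point to [23.55, 31.51]: sample 4 = 33.28 > UCL.

1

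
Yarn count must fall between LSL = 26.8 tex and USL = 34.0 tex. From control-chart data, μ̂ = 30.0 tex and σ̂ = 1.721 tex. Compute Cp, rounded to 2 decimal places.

Cp = (USL − LSL) / (6σ̂) = (34.0 − 26.8) / (6 × 1.721) = 7.2000 / 10.3260 = 0.6973

0.70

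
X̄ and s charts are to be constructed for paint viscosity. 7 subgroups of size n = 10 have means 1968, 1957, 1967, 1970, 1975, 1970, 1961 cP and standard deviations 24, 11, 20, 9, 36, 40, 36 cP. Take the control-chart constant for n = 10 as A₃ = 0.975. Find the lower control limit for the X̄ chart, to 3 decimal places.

X̄̄ = (1968 + 1957 + 1967 + 1970 + 1975 + 1970 + 1961) / 7 = 1966.8571
s̄ = (24 + 11 + 20 + 9 + 36 + 40 + 36) / 7 = 25.1429
LCL = X̄̄ − A₃·s̄ = 1966.8571 − 0.975 × 25.1429 = 1942.3429

1942.343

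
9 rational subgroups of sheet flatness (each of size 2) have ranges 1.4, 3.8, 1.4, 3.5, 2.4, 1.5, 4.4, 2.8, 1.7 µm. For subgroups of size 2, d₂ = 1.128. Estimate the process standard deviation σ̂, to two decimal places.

2.26

R̄ = (1.4 + 3.8 + 1.4 + 3.5 + 2.4 + 1.5 + 4.4 + 2.8 + 1.7) / 9 = 2.5444
σ̂ = R̄ / d₂ = 2.5444 / 1.128 = 2.2557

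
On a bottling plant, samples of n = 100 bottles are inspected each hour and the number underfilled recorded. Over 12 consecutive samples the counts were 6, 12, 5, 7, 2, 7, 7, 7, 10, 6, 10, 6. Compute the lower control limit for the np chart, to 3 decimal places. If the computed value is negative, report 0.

p̄ = Σdᵢ / (k·n) = 85 / (12 × 100) = 0.07083
LCL = np̄ − 3·√(np̄(1−p̄)) = 7.0833 − 3 × 2.5655 = -0.6131 → 0 (negative, so LCL = 0)

0.000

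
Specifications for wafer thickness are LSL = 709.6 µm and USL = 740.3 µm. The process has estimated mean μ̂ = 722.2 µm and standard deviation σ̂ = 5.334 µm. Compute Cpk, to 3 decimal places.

0.787

Cpu = (USL − μ̂) / (3σ̂) = (740.3 − 722.2) / (3 × 5.334) = 1.1311; Cpl = (μ̂ − LSL) / (3σ̂) = (722.2 − 709.6) / (3 × 5.334) = 0.7874; Cpk = min(Cpu, Cpl) = 0.7874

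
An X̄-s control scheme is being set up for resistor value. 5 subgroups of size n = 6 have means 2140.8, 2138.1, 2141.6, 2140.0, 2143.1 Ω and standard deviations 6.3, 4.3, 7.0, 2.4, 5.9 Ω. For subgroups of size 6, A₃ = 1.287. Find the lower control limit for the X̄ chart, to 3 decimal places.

X̄̄ = (2140.8 + 2138.1 + 2141.6 + 2140.0 + 2143.1) / 5 = 2140.7200
s̄ = (6.3 + 4.3 + 7.0 + 2.4 + 5.9) / 5 = 5.1800
LCL = X̄̄ − A₃·s̄ = 2140.7200 − 1.287 × 5.1800 = 2134.0533

2134.053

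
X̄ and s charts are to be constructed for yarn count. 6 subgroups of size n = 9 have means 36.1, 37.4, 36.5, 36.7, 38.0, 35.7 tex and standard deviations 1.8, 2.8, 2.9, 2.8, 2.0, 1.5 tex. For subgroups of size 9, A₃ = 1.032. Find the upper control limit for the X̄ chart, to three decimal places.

X̄̄ = (36.1 + 37.4 + 36.5 + 36.7 + 38.0 + 35.7) / 6 = 36.7333
s̄ = (1.8 + 2.8 + 2.9 + 2.8 + 2.0 + 1.5) / 6 = 2.3000
UCL = X̄̄ + A₃·s̄ = 36.7333 + 1.032 × 2.3000 = 39.1069

39.107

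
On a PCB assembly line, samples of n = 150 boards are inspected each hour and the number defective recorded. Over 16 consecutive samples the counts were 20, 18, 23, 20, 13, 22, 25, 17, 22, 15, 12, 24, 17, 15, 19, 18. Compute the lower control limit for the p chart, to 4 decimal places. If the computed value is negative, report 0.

p̄ = Σdᵢ / (k·n) = 300 / (16 × 150) = 0.12500
LCL = p̄ − 3·√(p̄(1−p̄)/n) = 0.12500 − 3 × 0.02700 = 0.04399

0.0440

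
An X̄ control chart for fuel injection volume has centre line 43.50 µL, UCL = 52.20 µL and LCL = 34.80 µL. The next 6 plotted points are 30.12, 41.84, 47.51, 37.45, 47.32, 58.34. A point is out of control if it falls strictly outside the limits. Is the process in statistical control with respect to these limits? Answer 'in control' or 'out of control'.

out of control

Compare each point to [34.80, 52.20]: sample 1 = 30.12 < LCL; sample 6 = 58.34 > UCL.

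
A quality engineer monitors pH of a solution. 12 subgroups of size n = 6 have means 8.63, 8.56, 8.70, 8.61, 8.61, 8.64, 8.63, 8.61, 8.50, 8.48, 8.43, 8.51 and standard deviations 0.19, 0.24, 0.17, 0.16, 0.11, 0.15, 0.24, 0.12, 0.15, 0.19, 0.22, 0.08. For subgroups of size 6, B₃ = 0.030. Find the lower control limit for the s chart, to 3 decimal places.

s̄ = (0.19 + 0.24 + 0.17 + 0.16 + 0.11 + 0.15 + 0.24 + 0.12 + 0.15 + 0.19 + 0.22 + 0.08) / 12 = 0.1683
LCL_s = B₃·s̄ = 0.030 × 0.1683 = 0.0050

0.005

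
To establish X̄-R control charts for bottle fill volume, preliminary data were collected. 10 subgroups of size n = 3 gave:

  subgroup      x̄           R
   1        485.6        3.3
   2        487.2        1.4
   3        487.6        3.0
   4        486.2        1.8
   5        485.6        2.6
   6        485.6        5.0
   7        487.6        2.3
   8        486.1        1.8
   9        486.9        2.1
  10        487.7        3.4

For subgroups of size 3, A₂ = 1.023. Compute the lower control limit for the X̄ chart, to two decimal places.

X̄̄ = (485.6 + 487.2 + 487.6 + 486.2 + 485.6 + 485.6 + 487.6 + 486.1 + 486.9 + 487.7) / 10 = 4866.1000 / 10 = 486.6100
R̄ = (3.3 + 1.4 + 3.0 + 1.8 + 2.6 + 5.0 + 2.3 + 1.8 + 2.1 + 3.4) / 10 = 26.7000 / 10 = 2.6700
LCL = X̄̄ − A₂·R̄ = 486.6100 − 1.023 × 2.6700 = 483.8786

483.88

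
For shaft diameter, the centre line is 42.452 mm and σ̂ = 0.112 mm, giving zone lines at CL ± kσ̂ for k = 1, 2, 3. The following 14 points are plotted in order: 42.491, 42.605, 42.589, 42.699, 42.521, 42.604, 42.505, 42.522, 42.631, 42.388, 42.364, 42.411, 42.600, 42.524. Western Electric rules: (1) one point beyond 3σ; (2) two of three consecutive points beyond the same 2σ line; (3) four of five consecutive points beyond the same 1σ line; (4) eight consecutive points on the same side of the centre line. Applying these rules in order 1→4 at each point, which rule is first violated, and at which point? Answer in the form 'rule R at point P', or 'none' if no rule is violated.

rule 3 at point 6

Zone of each point (C = within 1σ̂, B = 1σ̂–2σ̂, A = 2σ̂–3σ̂, * = beyond 3σ̂; sign = side of CL): 1:+C, 2:+B, 3:+B, 4:+A, 5:+C, 6:+B, 7:+C, 8:+C, 9:+B, 10:-C, 11:-C, 12:-C, 13:+B, 14:+C
Rule 3 (four of five consecutive points beyond the same 1σ limit) is satisfied at point 6.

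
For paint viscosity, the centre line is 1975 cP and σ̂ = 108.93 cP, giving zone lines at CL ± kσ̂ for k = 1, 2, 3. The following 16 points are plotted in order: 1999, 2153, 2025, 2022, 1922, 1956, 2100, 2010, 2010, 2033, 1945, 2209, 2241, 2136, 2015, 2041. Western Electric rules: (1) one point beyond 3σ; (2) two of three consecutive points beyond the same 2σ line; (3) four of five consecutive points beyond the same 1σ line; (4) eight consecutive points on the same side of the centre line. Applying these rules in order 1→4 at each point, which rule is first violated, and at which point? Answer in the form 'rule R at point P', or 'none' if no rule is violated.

Zone of each point (C = within 1σ̂, B = 1σ̂–2σ̂, A = 2σ̂–3σ̂, * = beyond 3σ̂; sign = side of CL): 1:+C, 2:+B, 3:+C, 4:+C, 5:-C, 6:-C, 7:+B, 8:+C, 9:+C, 10:+C, 11:-C, 12:+A, 13:+A, 14:+B, 15:+C, 16:+C
Rule 2 (two of three consecutive points beyond the same 2σ limit) is satisfied at point 13.

rule 2 at point 13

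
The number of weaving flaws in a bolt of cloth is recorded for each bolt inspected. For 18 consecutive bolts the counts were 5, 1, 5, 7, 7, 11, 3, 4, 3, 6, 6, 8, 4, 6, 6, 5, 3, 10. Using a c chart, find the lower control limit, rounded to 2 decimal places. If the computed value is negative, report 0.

0.00

c̄ = (5 + 1 + 5 + 7 + 7 + 11 + 3 + 4 + 3 + 6 + 6 + 8 + 4 + 6 + 6 + 5 + 3 + 10) / 18 = 100 / 18 = 5.5556
LCL = c̄ − 3√c̄ = 5.5556 − 3 × 2.3570 = -1.5155 → 0 (cannot be negative)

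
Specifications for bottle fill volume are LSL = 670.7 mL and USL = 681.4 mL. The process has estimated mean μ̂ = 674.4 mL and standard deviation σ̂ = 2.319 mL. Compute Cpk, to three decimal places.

Cpu = (USL − μ̂) / (3σ̂) = (681.4 − 674.4) / (3 × 2.319) = 1.0062; Cpl = (μ̂ − LSL) / (3σ̂) = (674.4 − 670.7) / (3 × 2.319) = 0.5318; Cpk = min(Cpu, Cpl) = 0.5318

0.532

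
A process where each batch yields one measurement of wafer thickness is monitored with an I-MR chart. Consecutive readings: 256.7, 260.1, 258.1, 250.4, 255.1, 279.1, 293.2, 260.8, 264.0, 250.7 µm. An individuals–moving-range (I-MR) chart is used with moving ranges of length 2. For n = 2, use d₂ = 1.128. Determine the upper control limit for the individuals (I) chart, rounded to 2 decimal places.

X̄ = (256.7 + 260.1 + 258.1 + 250.4 + 255.1 + 279.1 + 293.2 + 260.8 + 264.0 + 250.7) / 10 = 262.8200
Moving ranges: 3.4, 2.0, 7.7, 4.7, 24.0, 14.1, 32.4, 3.2, 13.3; M̄R̄ = 104.8000 / 9 = 11.6444
UCL = X̄ + 3·M̄R̄/d₂ = 262.8200 + 3 × 11.6444 / 1.128 = 293.7893

293.79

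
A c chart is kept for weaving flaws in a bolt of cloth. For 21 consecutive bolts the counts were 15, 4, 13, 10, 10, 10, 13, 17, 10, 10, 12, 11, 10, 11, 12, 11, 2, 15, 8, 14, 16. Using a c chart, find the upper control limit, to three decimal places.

c̄ = (15 + 4 + 13 + 10 + 10 + 10 + 13 + 17 + 10 + 10 + 12 + 11 + 10 + 11 + 12 + 11 + 2 + 15 + 8 + 14 + 16) / 21 = 234 / 21 = 11.1429
UCL = c̄ + 3√c̄ = 11.1429 + 3 × √11.1429 = 11.1429 + 3 × 3.3381 = 21.1571

21.157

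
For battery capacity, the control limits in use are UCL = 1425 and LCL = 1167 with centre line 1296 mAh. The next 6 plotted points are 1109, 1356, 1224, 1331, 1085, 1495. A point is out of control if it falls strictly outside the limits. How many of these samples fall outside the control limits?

3

Compare each point to [1167, 1425]: sample 1 = 1109 < LCL; sample 5 = 1085 < LCL; sample 6 = 1495 > UCL.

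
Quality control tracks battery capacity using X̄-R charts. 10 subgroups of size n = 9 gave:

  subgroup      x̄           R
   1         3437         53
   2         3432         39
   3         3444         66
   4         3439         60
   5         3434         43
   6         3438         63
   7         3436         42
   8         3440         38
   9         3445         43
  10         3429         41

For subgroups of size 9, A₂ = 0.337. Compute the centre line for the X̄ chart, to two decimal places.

3437.40

X̄̄ = (3437 + 3432 + 3444 + 3439 + 3434 + 3438 + 3436 + 3440 + 3445 + 3429) / 10 = 34374.0000 / 10 = 3437.4000
CL = X̄̄ = 3437.4000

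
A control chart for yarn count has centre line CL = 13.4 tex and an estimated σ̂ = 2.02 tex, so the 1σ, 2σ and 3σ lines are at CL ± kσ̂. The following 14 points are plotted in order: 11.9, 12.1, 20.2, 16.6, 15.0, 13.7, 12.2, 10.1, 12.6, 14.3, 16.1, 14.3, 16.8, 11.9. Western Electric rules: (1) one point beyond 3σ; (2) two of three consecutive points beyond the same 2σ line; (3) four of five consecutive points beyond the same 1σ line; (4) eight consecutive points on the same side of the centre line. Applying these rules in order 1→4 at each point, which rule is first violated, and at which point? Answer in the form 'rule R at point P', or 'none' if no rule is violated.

Zone of each point (C = within 1σ̂, B = 1σ̂–2σ̂, A = 2σ̂–3σ̂, * = beyond 3σ̂; sign = side of CL): 1:-C, 2:-C, 3:+*, 4:+B, 5:+C, 6:+C, 7:-C, 8:-B, 9:-C, 10:+C, 11:+B, 12:+C, 13:+B, 14:-C
Rule 1 (one point beyond the 3σ limits) is satisfied at point 3.

rule 1 at point 3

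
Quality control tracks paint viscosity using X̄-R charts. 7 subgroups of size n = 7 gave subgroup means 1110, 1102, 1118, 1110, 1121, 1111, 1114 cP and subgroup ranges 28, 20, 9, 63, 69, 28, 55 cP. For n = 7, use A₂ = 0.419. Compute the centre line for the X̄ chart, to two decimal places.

X̄̄ = (1110 + 1102 + 1118 + 1110 + 1121 + 1111 + 1114) / 7 = 7786.0000 / 7 = 1112.2857
CL = X̄̄ = 1112.2857

1112.29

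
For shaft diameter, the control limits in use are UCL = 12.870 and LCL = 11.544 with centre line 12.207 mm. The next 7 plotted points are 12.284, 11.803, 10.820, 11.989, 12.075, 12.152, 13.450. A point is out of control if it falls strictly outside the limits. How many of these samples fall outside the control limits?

2

Compare each point to [11.544, 12.870]: sample 3 = 10.820 < LCL; sample 7 = 13.450 > UCL.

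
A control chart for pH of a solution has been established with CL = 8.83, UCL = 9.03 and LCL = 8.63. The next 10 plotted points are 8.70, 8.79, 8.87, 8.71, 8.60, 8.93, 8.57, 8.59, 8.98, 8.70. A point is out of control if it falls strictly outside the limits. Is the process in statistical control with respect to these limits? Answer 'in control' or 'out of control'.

Compare each point to [8.63, 9.03]: sample 5 = 8.60 < LCL; sample 7 = 8.57 < LCL; sample 8 = 8.59 < LCL.

out of control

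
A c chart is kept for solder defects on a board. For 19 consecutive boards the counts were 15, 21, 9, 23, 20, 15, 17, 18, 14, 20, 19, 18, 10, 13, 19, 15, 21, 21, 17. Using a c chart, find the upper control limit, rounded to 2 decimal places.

29.51

c̄ = (15 + 21 + 9 + 23 + 20 + 15 + 17 + 18 + 14 + 20 + 19 + 18 + 10 + 13 + 19 + 15 + 21 + 21 + 17) / 19 = 325 / 19 = 17.1053
UCL = c̄ + 3√c̄ = 17.1053 + 3 × √17.1053 = 17.1053 + 3 × 4.1359 = 29.5128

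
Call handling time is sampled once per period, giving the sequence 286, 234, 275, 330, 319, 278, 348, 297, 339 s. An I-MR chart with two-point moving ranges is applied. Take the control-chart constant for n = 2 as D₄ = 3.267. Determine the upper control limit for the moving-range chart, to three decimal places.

Moving ranges: 52, 41, 55, 11, 41, 70, 51, 42; M̄R̄ = 363.0000 / 8 = 45.3750
UCL_MR = D₄·M̄R̄ = 3.267 × 45.3750 = 148.2401

148.240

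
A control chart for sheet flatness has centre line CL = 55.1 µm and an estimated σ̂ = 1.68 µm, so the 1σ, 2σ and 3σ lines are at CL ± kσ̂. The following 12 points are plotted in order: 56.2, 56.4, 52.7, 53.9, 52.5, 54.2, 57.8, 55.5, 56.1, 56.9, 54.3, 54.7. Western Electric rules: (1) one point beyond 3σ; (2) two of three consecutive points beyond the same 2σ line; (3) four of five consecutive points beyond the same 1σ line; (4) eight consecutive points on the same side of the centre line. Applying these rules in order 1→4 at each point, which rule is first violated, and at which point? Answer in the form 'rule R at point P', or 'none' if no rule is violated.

none

Zone of each point (C = within 1σ̂, B = 1σ̂–2σ̂, A = 2σ̂–3σ̂, * = beyond 3σ̂; sign = side of CL): 1:+C, 2:+C, 3:-B, 4:-C, 5:-B, 6:-C, 7:+B, 8:+C, 9:+C, 10:+B, 11:-C, 12:-C
No rule fires across all 12 points.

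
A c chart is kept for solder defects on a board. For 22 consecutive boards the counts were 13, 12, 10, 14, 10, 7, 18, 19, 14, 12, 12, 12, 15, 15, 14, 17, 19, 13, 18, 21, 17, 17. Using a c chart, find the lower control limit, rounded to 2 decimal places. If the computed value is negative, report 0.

3.08

c̄ = (13 + 12 + 10 + 14 + 10 + 7 + 18 + 19 + 14 + 12 + 12 + 12 + 15 + 15 + 14 + 17 + 19 + 13 + 18 + 21 + 17 + 17) / 22 = 319 / 22 = 14.5000
LCL = c̄ − 3√c̄ = 14.5000 − 3 × 3.8079 = 3.0763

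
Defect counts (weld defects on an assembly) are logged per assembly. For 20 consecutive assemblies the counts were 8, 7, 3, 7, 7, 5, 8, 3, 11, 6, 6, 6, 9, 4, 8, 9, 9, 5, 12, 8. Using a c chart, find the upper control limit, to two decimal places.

15.02

c̄ = (8 + 7 + 3 + 7 + 7 + 5 + 8 + 3 + 11 + 6 + 6 + 6 + 9 + 4 + 8 + 9 + 9 + 5 + 12 + 8) / 20 = 141 / 20 = 7.0500
UCL = c̄ + 3√c̄ = 7.0500 + 3 × √7.0500 = 7.0500 + 3 × 2.6552 = 15.0156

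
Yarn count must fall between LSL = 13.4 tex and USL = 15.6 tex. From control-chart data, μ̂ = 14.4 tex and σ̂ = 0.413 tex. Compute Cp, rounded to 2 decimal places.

Cp = (USL − LSL) / (6σ̂) = (15.6 − 13.4) / (6 × 0.413) = 2.2000 / 2.4780 = 0.8878

0.89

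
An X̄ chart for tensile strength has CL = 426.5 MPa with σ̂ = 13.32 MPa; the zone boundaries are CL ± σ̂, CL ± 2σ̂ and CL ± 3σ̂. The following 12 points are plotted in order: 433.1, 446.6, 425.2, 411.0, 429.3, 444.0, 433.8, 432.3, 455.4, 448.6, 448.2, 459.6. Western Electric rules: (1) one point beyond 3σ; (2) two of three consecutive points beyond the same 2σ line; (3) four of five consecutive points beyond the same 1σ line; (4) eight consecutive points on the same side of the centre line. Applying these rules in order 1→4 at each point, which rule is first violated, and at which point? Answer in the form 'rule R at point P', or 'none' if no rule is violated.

rule 3 at point 12

Zone of each point (C = within 1σ̂, B = 1σ̂–2σ̂, A = 2σ̂–3σ̂, * = beyond 3σ̂; sign = side of CL): 1:+C, 2:+B, 3:-C, 4:-B, 5:+C, 6:+B, 7:+C, 8:+C, 9:+A, 10:+B, 11:+B, 12:+A
Rule 3 (four of five consecutive points beyond the same 1σ limit) is satisfied at point 12.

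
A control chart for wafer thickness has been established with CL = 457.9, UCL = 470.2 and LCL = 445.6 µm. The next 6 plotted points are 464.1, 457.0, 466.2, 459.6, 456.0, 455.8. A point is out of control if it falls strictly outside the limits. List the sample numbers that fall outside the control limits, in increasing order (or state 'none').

All 6 points lie within [445.6, 470.2].

none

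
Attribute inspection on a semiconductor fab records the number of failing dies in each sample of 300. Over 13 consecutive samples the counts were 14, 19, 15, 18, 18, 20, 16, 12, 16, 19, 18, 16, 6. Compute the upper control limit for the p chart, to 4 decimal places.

p̄ = Σdᵢ / (k·n) = 207 / (13 × 300) = 0.05308
UCL = p̄ + 3·√(p̄(1−p̄)/n) = 0.05308 + 3 × √(0.05308×0.94692/300) = 0.05308 + 3 × 0.01294 = 0.09191

0.0919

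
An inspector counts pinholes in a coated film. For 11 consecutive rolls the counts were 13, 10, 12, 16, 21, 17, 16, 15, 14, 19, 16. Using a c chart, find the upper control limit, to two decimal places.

27.12

c̄ = (13 + 10 + 12 + 16 + 21 + 17 + 16 + 15 + 14 + 19 + 16) / 11 = 169 / 11 = 15.3636
UCL = c̄ + 3√c̄ = 15.3636 + 3 × √15.3636 = 15.3636 + 3 × 3.9196 = 27.1226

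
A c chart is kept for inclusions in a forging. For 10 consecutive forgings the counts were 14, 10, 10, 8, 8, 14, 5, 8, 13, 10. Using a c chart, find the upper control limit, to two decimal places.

19.49

c̄ = (14 + 10 + 10 + 8 + 8 + 14 + 5 + 8 + 13 + 10) / 10 = 100 / 10 = 10.0000
UCL = c̄ + 3√c̄ = 10.0000 + 3 × √10.0000 = 10.0000 + 3 × 3.1623 = 19.4868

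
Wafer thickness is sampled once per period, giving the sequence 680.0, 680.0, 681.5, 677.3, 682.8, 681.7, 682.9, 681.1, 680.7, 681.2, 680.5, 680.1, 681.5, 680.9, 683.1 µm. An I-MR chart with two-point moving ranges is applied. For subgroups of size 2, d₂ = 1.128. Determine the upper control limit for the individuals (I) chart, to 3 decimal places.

X̄ = (680.0 + 680.0 + 681.5 + 677.3 + 682.8 + 681.7 + 682.9 + 681.1 + 680.7 + 681.2 + 680.5 + 680.1 + 681.5 + 680.9 + 683.1) / 15 = 681.0200
Moving ranges: 0.0, 1.5, 4.2, 5.5, 1.1, 1.2, 1.8, 0.4, 0.5, 0.7, 0.4, 1.4, 0.6, 2.2; M̄R̄ = 21.5000 / 14 = 1.5357
UCL = X̄ + 3·M̄R̄/d₂ = 681.0200 + 3 × 1.5357 / 1.128 = 685.1043

685.104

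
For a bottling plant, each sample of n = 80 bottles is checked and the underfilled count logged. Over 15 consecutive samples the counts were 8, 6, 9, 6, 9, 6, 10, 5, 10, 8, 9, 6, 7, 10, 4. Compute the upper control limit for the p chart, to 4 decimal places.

p̄ = Σdᵢ / (k·n) = 113 / (15 × 80) = 0.09417
UCL = p̄ + 3·√(p̄(1−p̄)/n) = 0.09417 + 3 × √(0.09417×0.90583/80) = 0.09417 + 3 × 0.03265 = 0.19213

0.1921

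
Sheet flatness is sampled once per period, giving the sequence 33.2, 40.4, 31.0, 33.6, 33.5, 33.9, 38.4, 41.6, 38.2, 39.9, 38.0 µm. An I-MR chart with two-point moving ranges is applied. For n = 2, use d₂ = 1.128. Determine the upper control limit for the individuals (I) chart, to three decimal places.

X̄ = (33.2 + 40.4 + 31.0 + 33.6 + 33.5 + 33.9 + 38.4 + 41.6 + 38.2 + 39.9 + 38.0) / 11 = 36.5182
Moving ranges: 7.2, 9.4, 2.6, 0.1, 0.4, 4.5, 3.2, 3.4, 1.7, 1.9; M̄R̄ = 34.4000 / 10 = 3.4400
UCL = X̄ + 3·M̄R̄/d₂ = 36.5182 + 3 × 3.4400 / 1.128 = 45.6671

45.667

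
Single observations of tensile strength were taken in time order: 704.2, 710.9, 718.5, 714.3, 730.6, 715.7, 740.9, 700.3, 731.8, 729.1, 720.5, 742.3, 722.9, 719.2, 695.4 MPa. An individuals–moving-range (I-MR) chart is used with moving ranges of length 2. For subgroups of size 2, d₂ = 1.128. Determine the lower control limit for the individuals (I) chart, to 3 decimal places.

X̄ = (704.2 + 710.9 + 718.5 + 714.3 + 730.6 + 715.7 + 740.9 + 700.3 + 731.8 + 729.1 + 720.5 + 742.3 + 722.9 + 719.2 + 695.4) / 15 = 719.7733
Moving ranges: 6.7, 7.6, 4.2, 16.3, 14.9, 25.2, 40.6, 31.5, 2.7, 8.6, 21.8, 19.4, 3.7, 23.8; M̄R̄ = 227.0000 / 14 = 16.2143
LCL = X̄ − 3·M̄R̄/d₂ = 719.7733 − 3 × 16.2143 / 1.128 = 676.6502

676.650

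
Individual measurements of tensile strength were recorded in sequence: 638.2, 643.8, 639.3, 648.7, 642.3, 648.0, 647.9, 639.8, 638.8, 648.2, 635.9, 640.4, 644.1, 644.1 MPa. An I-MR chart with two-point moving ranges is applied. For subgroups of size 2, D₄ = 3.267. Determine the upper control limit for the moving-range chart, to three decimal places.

Moving ranges: 5.6, 4.5, 9.4, 6.4, 5.7, 0.1, 8.1, 1.0, 9.4, 12.3, 4.5, 3.7, 0.0; M̄R̄ = 70.7000 / 13 = 5.4385
UCL_MR = D₄·M̄R̄ = 3.267 × 5.4385 = 17.7675

17.767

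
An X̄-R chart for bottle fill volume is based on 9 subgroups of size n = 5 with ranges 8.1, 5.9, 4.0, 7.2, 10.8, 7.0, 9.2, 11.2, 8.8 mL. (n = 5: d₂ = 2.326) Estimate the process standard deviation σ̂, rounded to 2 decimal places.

3.45

R̄ = (8.1 + 5.9 + 4.0 + 7.2 + 10.8 + 7.0 + 9.2 + 11.2 + 8.8) / 9 = 8.0222
σ̂ = R̄ / d₂ = 8.0222 / 2.326 = 3.4489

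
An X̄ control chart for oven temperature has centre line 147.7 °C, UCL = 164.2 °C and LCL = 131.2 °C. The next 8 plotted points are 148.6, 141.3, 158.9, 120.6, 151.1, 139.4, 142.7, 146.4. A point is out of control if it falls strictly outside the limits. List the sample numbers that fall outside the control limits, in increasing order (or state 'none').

Compare each point to [131.2, 164.2]: sample 4 = 120.6 < LCL.

4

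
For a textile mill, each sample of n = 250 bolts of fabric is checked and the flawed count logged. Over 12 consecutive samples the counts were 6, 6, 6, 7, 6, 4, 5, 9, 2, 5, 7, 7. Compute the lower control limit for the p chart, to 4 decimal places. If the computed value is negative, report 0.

0.0000

p̄ = Σdᵢ / (k·n) = 70 / (12 × 250) = 0.02333
LCL = p̄ − 3·√(p̄(1−p̄)/n) = 0.02333 − 3 × 0.00955 = -0.00531 → 0 (negative, so LCL = 0)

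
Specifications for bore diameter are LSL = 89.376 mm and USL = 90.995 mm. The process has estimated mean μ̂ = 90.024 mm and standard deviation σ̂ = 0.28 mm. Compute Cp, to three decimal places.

Cp = (USL − LSL) / (6σ̂) = (90.995 − 89.376) / (6 × 0.28) = 1.6190 / 1.6800 = 0.9637

0.964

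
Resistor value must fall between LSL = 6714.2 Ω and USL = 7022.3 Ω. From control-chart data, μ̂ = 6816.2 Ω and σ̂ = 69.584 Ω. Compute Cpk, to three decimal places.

0.489

Cpu = (USL − μ̂) / (3σ̂) = (7022.3 − 6816.2) / (3 × 69.584) = 0.9873; Cpl = (μ̂ − LSL) / (3σ̂) = (6816.2 − 6714.2) / (3 × 69.584) = 0.4886; Cpk = min(Cpu, Cpl) = 0.4886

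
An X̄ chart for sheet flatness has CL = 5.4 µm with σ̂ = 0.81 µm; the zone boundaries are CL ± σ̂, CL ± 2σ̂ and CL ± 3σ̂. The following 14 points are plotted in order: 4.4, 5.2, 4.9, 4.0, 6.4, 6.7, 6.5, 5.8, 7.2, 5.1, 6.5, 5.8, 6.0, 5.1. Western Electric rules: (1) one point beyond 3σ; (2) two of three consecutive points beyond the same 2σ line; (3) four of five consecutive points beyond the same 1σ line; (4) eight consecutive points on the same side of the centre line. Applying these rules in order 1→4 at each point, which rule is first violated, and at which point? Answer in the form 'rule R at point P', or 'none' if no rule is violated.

Zone of each point (C = within 1σ̂, B = 1σ̂–2σ̂, A = 2σ̂–3σ̂, * = beyond 3σ̂; sign = side of CL): 1:-B, 2:-C, 3:-C, 4:-B, 5:+B, 6:+B, 7:+B, 8:+C, 9:+A, 10:-C, 11:+B, 12:+C, 13:+C, 14:-C
Rule 3 (four of five consecutive points beyond the same 1σ limit) is satisfied at point 9.

rule 3 at point 9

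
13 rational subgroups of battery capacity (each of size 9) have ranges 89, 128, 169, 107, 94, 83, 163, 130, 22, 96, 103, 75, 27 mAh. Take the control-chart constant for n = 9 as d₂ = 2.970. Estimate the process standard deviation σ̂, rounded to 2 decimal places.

33.31

R̄ = (89 + 128 + 169 + 107 + 94 + 83 + 163 + 130 + 22 + 96 + 103 + 75 + 27) / 13 = 98.9231
σ̂ = R̄ / d₂ = 98.9231 / 2.970 = 33.3074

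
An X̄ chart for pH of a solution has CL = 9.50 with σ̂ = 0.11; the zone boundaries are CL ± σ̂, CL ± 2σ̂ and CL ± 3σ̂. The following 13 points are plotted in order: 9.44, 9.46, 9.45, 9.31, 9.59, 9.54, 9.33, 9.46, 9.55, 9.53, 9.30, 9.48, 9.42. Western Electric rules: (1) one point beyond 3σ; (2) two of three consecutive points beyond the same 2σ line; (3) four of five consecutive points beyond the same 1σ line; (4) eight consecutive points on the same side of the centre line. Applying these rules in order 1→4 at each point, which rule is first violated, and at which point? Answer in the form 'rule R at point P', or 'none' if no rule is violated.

none

Zone of each point (C = within 1σ̂, B = 1σ̂–2σ̂, A = 2σ̂–3σ̂, * = beyond 3σ̂; sign = side of CL): 1:-C, 2:-C, 3:-C, 4:-B, 5:+C, 6:+C, 7:-B, 8:-C, 9:+C, 10:+C, 11:-B, 12:-C, 13:-C
No rule fires across all 13 points.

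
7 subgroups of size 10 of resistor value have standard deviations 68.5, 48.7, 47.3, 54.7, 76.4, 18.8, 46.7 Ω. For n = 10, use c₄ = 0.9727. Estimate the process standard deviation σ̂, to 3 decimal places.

53.034

s̄ = (68.5 + 48.7 + 47.3 + 54.7 + 76.4 + 18.8 + 46.7) / 7 = 51.5857
σ̂ = s̄ / c₄ = 51.5857 / 0.9727 = 53.0335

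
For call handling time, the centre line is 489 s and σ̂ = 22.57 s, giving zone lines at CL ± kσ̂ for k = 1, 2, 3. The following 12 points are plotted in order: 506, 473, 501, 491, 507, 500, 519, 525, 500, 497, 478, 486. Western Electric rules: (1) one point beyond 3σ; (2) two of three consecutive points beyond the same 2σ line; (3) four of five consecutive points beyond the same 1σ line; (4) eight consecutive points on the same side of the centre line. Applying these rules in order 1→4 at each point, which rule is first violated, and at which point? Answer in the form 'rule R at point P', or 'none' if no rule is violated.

Zone of each point (C = within 1σ̂, B = 1σ̂–2σ̂, A = 2σ̂–3σ̂, * = beyond 3σ̂; sign = side of CL): 1:+C, 2:-C, 3:+C, 4:+C, 5:+C, 6:+C, 7:+B, 8:+B, 9:+C, 10:+C, 11:-C, 12:-C
Rule 4 (eight consecutive points on the same side of the centre line) is satisfied at point 10.

rule 4 at point 10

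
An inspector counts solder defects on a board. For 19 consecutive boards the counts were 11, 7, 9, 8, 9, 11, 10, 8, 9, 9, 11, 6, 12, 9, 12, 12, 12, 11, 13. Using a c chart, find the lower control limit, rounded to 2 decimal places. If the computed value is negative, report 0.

c̄ = (11 + 7 + 9 + 8 + 9 + 11 + 10 + 8 + 9 + 9 + 11 + 6 + 12 + 9 + 12 + 12 + 12 + 11 + 13) / 19 = 189 / 19 = 9.9474
LCL = c̄ − 3√c̄ = 9.9474 − 3 × 3.1539 = 0.4855

0.49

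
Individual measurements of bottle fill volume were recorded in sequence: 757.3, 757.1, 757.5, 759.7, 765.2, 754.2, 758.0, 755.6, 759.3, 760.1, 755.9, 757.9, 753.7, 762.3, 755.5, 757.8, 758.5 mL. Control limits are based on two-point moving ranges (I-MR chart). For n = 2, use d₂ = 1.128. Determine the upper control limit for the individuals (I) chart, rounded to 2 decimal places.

767.75

X̄ = (757.3 + 757.1 + 757.5 + 759.7 + 765.2 + 754.2 + 758.0 + 755.6 + 759.3 + 760.1 + 755.9 + 757.9 + 753.7 + 762.3 + 755.5 + 757.8 + 758.5) / 17 = 757.9765
Moving ranges: 0.2, 0.4, 2.2, 5.5, 11.0, 3.8, 2.4, 3.7, 0.8, 4.2, 2.0, 4.2, 8.6, 6.8, 2.3, 0.7; M̄R̄ = 58.8000 / 16 = 3.6750
UCL = X̄ + 3·M̄R̄/d₂ = 757.9765 + 3 × 3.6750 / 1.128 = 767.7504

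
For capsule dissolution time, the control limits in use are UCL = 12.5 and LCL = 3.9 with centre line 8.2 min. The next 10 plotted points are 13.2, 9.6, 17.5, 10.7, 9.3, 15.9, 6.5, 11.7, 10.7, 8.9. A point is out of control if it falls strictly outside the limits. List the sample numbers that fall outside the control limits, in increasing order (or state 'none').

Compare each point to [3.9, 12.5]: sample 1 = 13.2 > UCL; sample 3 = 17.5 > UCL; sample 6 = 15.9 > UCL.

1, 3, 6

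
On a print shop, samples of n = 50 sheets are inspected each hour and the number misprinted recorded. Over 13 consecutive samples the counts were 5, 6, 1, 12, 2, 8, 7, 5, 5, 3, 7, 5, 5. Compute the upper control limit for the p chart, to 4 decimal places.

p̄ = Σdᵢ / (k·n) = 71 / (13 × 50) = 0.10923
UCL = p̄ + 3·√(p̄(1−p̄)/n) = 0.10923 + 3 × √(0.10923×0.89077/50) = 0.10923 + 3 × 0.04411 = 0.24157

0.2416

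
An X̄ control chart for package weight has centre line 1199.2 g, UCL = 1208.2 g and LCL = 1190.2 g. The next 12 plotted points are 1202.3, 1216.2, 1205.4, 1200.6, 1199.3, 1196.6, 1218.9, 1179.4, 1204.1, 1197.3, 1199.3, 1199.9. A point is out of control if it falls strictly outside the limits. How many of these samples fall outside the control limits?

Compare each point to [1190.2, 1208.2]: sample 2 = 1216.2 > UCL; sample 7 = 1218.9 > UCL; sample 8 = 1179.4 < LCL.

3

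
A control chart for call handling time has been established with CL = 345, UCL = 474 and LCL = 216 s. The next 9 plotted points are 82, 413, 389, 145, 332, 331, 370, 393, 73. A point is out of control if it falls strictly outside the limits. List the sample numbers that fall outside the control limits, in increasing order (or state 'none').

Compare each point to [216, 474]: sample 1 = 82 < LCL; sample 4 = 145 < LCL; sample 9 = 73 < LCL.

1, 4, 9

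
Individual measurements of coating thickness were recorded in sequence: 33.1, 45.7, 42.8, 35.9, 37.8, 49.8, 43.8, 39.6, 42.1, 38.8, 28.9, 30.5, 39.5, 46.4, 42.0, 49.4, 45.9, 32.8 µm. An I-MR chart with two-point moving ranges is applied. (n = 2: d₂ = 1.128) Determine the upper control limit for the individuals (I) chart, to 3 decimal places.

X̄ = (33.1 + 45.7 + 42.8 + 35.9 + 37.8 + 49.8 + 43.8 + 39.6 + 42.1 + 38.8 + 28.9 + 30.5 + 39.5 + 46.4 + 42.0 + 49.4 + 45.9 + 32.8) / 18 = 40.2667
Moving ranges: 12.6, 2.9, 6.9, 1.9, 12.0, 6.0, 4.2, 2.5, 3.3, 9.9, 1.6, 9.0, 6.9, 4.4, 7.4, 3.5, 13.1; M̄R̄ = 108.1000 / 17 = 6.3588
UCL = X̄ + 3·M̄R̄/d₂ = 40.2667 + 3 × 6.3588 / 1.128 = 57.1784

57.178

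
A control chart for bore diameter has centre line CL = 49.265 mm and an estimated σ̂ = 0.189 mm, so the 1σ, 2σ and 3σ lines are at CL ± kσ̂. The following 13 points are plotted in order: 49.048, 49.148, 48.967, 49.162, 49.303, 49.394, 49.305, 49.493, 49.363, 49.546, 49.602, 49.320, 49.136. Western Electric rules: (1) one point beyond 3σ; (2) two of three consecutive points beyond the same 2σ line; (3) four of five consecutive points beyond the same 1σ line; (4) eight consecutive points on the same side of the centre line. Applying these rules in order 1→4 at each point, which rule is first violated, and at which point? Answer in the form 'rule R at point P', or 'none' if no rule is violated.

rule 4 at point 12

Zone of each point (C = within 1σ̂, B = 1σ̂–2σ̂, A = 2σ̂–3σ̂, * = beyond 3σ̂; sign = side of CL): 1:-B, 2:-C, 3:-B, 4:-C, 5:+C, 6:+C, 7:+C, 8:+B, 9:+C, 10:+B, 11:+B, 12:+C, 13:-C
Rule 4 (eight consecutive points on the same side of the centre line) is satisfied at point 12.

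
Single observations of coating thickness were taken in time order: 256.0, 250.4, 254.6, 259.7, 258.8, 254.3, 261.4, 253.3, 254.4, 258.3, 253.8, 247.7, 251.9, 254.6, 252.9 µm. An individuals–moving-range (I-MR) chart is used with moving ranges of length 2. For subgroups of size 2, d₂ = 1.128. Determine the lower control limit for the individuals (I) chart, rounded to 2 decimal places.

X̄ = (256.0 + 250.4 + 254.6 + 259.7 + 258.8 + 254.3 + 261.4 + 253.3 + 254.4 + 258.3 + 253.8 + 247.7 + 251.9 + 254.6 + 252.9) / 15 = 254.8067
Moving ranges: 5.6, 4.2, 5.1, 0.9, 4.5, 7.1, 8.1, 1.1, 3.9, 4.5, 6.1, 4.2, 2.7, 1.7; M̄R̄ = 59.7000 / 14 = 4.2643
LCL = X̄ − 3·M̄R̄/d₂ = 254.8067 − 3 × 4.2643 / 1.128 = 243.4655

243.47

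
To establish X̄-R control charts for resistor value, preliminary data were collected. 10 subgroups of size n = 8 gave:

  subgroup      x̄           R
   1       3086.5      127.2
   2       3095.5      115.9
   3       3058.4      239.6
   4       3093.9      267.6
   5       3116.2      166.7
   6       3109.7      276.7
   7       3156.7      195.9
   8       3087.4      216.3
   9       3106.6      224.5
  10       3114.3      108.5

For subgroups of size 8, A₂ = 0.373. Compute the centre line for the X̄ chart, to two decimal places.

3102.52

X̄̄ = (3086.5 + 3095.5 + 3058.4 + 3093.9 + 3116.2 + 3109.7 + 3156.7 + 3087.4 + 3106.6 + 3114.3) / 10 = 31025.2000 / 10 = 3102.5200
CL = X̄̄ = 3102.5200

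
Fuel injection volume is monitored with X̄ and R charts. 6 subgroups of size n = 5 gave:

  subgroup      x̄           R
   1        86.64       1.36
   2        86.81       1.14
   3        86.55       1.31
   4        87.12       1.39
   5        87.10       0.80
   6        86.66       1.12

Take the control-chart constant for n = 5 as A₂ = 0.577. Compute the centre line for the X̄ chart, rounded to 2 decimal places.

86.81

X̄̄ = (86.64 + 86.81 + 86.55 + 87.12 + 87.10 + 86.66) / 6 = 520.8800 / 6 = 86.8133
CL = X̄̄ = 86.8133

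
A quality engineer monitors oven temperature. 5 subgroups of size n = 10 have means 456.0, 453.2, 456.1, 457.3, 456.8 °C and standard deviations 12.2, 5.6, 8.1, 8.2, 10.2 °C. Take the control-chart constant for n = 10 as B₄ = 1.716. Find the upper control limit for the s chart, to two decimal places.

15.20

s̄ = (12.2 + 5.6 + 8.1 + 8.2 + 10.2) / 5 = 8.8600
UCL_s = B₄·s̄ = 1.716 × 8.8600 = 15.2038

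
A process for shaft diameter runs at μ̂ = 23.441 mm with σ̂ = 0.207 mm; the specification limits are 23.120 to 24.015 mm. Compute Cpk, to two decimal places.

Cpu = (USL − μ̂) / (3σ̂) = (24.015 − 23.441) / (3 × 0.207) = 0.9243; Cpl = (μ̂ − LSL) / (3σ̂) = (23.441 − 23.120) / (3 × 0.207) = 0.5169; Cpk = min(Cpu, Cpl) = 0.5169

0.52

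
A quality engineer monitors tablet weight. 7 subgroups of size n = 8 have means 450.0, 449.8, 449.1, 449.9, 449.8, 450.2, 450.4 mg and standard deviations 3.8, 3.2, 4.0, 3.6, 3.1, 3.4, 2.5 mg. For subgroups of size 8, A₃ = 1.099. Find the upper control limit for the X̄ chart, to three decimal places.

453.591

X̄̄ = (450.0 + 449.8 + 449.1 + 449.9 + 449.8 + 450.2 + 450.4) / 7 = 449.8857
s̄ = (3.8 + 3.2 + 4.0 + 3.6 + 3.1 + 3.4 + 2.5) / 7 = 3.3714
UCL = X̄̄ + A₃·s̄ = 449.8857 + 1.099 × 3.3714 = 453.5909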